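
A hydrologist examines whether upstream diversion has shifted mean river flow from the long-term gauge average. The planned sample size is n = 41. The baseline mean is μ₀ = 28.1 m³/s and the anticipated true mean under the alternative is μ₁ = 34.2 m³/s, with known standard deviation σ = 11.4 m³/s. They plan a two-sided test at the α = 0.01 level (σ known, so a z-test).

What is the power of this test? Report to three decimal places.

Standardized effect: d = |μ₁ − μ₀| / σ = |34.2 − 28.1| / 11.4 = 0.5351
Noncentrality parameter: δ = d·√n = 0.5351 × √41 = 3.4262
Critical value for a two-sided test at α = 0.01: z_{α/2} = 2.576.
Power = Φ(δ − 2.576) + Φ(−δ − 2.576) = Φ(0.850) + Φ(-6.002) = 0.8024 + 0.0000 = 0.8024.

Power ≈ 0.802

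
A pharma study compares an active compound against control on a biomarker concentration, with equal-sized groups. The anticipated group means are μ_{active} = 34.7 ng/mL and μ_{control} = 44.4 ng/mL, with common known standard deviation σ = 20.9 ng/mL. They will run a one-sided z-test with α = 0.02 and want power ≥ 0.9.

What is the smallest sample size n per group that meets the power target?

n = 104 per group

Standardized effect: d = |μ_{active} − μ_{control}| / σ = |34.7 − 44.4| / 20.9 = 0.4641
Set Φ(δ − 2.054) = 0.9; then δ − 2.054 = Φ⁻¹(0.9) = 1.282, giving δ = 3.335.
δ = d·√(n/2) ⇒ n = 2(δ/d)² = 2 × (3.335 / 0.4641)² = 103.29.
Rounding up, n = 104 per group.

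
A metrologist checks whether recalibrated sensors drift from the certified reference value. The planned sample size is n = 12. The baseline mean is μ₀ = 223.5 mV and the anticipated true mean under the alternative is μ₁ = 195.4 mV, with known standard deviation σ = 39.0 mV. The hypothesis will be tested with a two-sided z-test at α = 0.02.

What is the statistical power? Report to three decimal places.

Standardized effect: d = |μ₁ − μ₀| / σ = |195.4 − 223.5| / 39.0 = 0.7205
Noncentrality parameter: δ = d·√n = 0.7205 × √12 = 2.4959
Two-sided α = 0.02 → critical value z_{0.01} = 2.326.
Power = Φ(δ − 2.326) + Φ(−δ − 2.326) = Φ(0.170) + Φ(-4.822) = 0.5673 + 0.0000 = 0.5673.

Power ≈ 0.567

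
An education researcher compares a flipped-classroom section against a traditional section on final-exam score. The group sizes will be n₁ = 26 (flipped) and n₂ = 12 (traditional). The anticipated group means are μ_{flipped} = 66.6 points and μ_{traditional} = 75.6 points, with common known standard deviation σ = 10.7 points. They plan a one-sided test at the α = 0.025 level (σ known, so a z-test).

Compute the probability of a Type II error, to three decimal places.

Standardized effect: d = |μ_{flipped} − μ_{traditional}| / σ = |66.6 − 75.6| / 10.7 = 0.8411
Noncentrality parameter: δ = d / √(1/n₁ + 1/n₂) = 0.8411 / √(1/26 + 1/12) = 2.4102
Critical value for a one-sided test at α = 0.025: z_α = 1.960.
Power = Φ(δ − 1.960) = Φ(0.450) = 0.6737.
Type II error: β = 1 − power = 1 − 0.6737 = 0.3263.

β ≈ 0.326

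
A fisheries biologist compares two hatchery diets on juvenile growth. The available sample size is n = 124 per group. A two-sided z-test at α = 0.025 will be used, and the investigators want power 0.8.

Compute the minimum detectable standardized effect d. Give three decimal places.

Need Φ(δ − 2.241) = 0.8, so δ = 2.241 + 0.842 = 3.083.
(Lower-tail contribution to power is negligible for δ > 0.)
δ = d·√(n/2) ⇒ d = δ/√(n/2) = 3.083/√(124/2) = 0.3915.

d ≈ 0.392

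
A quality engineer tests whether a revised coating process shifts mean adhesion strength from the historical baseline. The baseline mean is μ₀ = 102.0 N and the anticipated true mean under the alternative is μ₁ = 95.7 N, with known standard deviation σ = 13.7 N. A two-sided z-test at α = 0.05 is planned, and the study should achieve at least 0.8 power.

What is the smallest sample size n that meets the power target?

Standardized effect: d = |μ₁ − μ₀| / σ = |95.7 − 102.0| / 13.7 = 0.4599
For power 0.8 need Φ(δ − z_{0.025}) = 0.8, so δ = z_{0.025} + z_{0.20} = 1.960 + 0.842 = 2.802.
(The Φ(−δ − z_{α/2}) term is vanishingly small for δ > 0 and is dropped in the standard sample-size formula.)
δ = d·√n ⇒ n = (δ/d)² = (2.802 / 0.4599)² = 37.12.
Rounding up, n = 38.

n = 38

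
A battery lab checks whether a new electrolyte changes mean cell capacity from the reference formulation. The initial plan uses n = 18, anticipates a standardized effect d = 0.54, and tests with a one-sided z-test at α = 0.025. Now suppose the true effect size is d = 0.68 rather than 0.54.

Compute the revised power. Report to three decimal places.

Power ≈ 0.823

With d = 0.68: δ = d·√n = 0.68 × √18 = 2.8850. Critical value z_{0.025} = 1.960.
Revised power = Φ(δ − 1.960) = Φ(0.925) = 0.8225.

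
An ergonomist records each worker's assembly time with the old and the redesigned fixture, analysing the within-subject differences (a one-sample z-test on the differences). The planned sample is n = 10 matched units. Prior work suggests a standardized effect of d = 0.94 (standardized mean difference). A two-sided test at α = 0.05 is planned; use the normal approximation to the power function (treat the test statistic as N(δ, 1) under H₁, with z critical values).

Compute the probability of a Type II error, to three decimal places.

β ≈ 0.156

Noncentrality parameter: δ = d·√n = 0.94 × √10 = 2.9725
Two-sided α = 0.05 → critical value z_{0.025} = 1.960.
Power = Φ(δ − 1.960) + Φ(−δ − 1.960) = Φ(1.013) + Φ(-4.933) = 0.8444 + 0.0000 = 0.8444.
Type II error: β = 1 − power = 1 − 0.8444 = 0.1556.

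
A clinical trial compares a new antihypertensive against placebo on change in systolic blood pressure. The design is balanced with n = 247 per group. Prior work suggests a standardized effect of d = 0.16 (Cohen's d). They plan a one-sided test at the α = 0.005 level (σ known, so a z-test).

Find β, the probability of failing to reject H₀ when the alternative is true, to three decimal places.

β ≈ 0.787

Noncentrality parameter: δ = d·√(n/2) = 0.16 × √(247/2) = 1.7781
Critical value for a one-sided test at α = 0.005: z_α = 2.576.
Power = P(Z > 2.576 − δ) = Φ(-0.798) = 0.2125.
Type II error: β = 1 − power = 1 − 0.2125 = 0.7875.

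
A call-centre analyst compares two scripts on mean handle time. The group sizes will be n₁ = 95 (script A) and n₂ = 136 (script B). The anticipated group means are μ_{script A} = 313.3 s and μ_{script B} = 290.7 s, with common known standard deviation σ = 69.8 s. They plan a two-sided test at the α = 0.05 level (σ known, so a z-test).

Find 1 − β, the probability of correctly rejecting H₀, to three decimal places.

Standardized effect: d = |μ_{script A} − μ_{script B}| / σ = |313.3 − 290.7| / 69.8 = 0.3238
Noncentrality parameter: δ = d / √(1/n₁ + 1/n₂) = 0.3238 / √(1/95 + 1/136) = 2.4215
Critical value for a two-sided test at α = 0.05: z_{α/2} = 1.960.
Power = Φ(δ − 1.960) + Φ(−δ − 1.960) = Φ(0.462) + Φ(-4.381) = 0.6778 + 0.0000 = 0.6778.

Power ≈ 0.678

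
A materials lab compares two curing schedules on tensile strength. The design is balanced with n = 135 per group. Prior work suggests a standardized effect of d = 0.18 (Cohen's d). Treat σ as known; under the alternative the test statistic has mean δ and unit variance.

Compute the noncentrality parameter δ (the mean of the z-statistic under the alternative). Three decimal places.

The noncentrality parameter scales effect size by the design's sample-size factor: δ = d·√(n/2) = 0.18 × √(135/2) = 1.4789

δ ≈ 1.479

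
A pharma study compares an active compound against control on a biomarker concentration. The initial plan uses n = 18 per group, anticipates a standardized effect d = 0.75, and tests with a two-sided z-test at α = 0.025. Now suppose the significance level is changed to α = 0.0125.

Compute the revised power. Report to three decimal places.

Power ≈ 0.402

δ = d·√(n/2) = 0.75 × √(18/2) = 2.2500 (unchanged). New critical value: z_{0.0063} = 2.498.
Revised power = Φ(δ − 2.498) + Φ(−δ − 2.498) = Φ(-0.248) + Φ(-4.748) = 0.4022 + 0.0000 = 0.4022.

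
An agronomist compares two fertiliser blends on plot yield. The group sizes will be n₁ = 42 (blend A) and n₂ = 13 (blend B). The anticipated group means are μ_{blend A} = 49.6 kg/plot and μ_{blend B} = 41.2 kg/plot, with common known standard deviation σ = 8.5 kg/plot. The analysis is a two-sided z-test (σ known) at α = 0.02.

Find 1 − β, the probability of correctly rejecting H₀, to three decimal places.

Power ≈ 0.784

Standardized effect: d = |μ_{blend A} − μ_{blend B}| / σ = |49.6 − 41.2| / 8.5 = 0.9882
Noncentrality parameter: δ = d / √(1/n₁ + 1/n₂) = 0.9882 / √(1/42 + 1/13) = 3.1137
Critical value for a two-sided test at α = 0.02: z_{α/2} = 2.326.
Power = Φ(δ − 2.326) + Φ(−δ − 2.326) = Φ(0.787) + Φ(-5.440) = 0.7845 + 0.0000 = 0.7845.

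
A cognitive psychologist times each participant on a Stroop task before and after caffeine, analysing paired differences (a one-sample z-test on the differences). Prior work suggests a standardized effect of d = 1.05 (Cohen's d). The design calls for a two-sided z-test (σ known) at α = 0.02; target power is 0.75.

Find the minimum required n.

Set Φ(δ − 2.326) = 0.75; then δ − 2.326 = Φ⁻¹(0.75) = 0.674, giving δ = 3.001.
(Ignoring the negligible lower-tail rejection probability gives the usual closed-form inversion.)
δ = d·√n ⇒ n = (δ/d)² = (3.001 / 1.05)² = 8.17.
Round up to the next whole unit.

n = 9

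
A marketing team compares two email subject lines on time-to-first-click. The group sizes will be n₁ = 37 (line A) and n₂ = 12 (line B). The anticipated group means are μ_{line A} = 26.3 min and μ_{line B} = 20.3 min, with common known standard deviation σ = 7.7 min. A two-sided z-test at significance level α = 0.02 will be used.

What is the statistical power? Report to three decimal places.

Power ≈ 0.508

Standardized effect: d = |μ_{line A} − μ_{line B}| / σ = |26.3 − 20.3| / 7.7 = 0.7792
Noncentrality parameter: λ = d / √(1/n₁ + 1/n₂) = 0.7792 / √(1/37 + 1/12) = 2.3456
Two-sided α = 0.02 → critical value z_{0.01} = 2.326.
Power = Φ(λ − 2.326) + Φ(−λ − 2.326) = Φ(0.019) + Φ(-4.672) = 0.5077 + 0.0000 = 0.5077.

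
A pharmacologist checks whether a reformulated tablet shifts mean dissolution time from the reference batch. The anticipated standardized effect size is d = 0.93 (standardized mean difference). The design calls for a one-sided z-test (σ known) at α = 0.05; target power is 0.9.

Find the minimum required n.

For power 0.9 need Φ(δ − z_{0.05}) = 0.9, so δ = z_{0.05} + z_{0.10} = 1.645 + 1.282 = 2.926.
δ = d·√n ⇒ n = (δ/d)² = (2.926 / 0.93)² = 9.90.
Rounding up, n = 10.

n = 10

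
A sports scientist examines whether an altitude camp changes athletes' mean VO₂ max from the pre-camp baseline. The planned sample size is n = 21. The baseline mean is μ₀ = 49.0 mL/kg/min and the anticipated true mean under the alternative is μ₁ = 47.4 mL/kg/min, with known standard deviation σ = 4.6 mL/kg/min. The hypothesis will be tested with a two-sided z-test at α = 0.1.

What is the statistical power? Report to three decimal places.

Power ≈ 0.480

Standardized effect: d = |μ₁ − μ₀| / σ = |47.4 − 49.0| / 4.6 = 0.3478
Noncentrality parameter: δ = d·√n = 0.3478 × √21 = 1.5939
Critical value for a two-sided test at α = 0.1: z_{α/2} = 1.645.
Power = Φ(δ − 1.645) + Φ(−δ − 1.645) = Φ(-0.051) + Φ(-3.239) = 0.4797 + 0.0006 = 0.4803.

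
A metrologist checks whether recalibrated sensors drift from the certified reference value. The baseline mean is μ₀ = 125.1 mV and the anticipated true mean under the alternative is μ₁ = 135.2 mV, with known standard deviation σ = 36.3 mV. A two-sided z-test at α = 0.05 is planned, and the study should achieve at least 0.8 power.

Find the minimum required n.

Standardized effect: d = |μ₁ − μ₀| / σ = |135.2 − 125.1| / 36.3 = 0.2782
Set Φ(δ − 1.960) = 0.8; then δ − 1.960 = Φ⁻¹(0.8) = 0.842, giving δ = 2.802.
(For δ > 0 the lower-tail rejection region contributes negligibly to power, so the one-term inversion is standard.)
δ = d·√n ⇒ n = (δ/d)² = (2.802 / 0.2782)² = 101.39.
Rounding up, n = 102.

n = 102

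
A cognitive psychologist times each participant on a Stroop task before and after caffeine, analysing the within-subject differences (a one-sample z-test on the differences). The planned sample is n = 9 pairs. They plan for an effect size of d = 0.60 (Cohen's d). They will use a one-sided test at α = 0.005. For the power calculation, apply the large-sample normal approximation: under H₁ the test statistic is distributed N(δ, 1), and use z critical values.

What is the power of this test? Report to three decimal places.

Noncentrality parameter: δ = d·√n = 0.60 × √9 = 1.8000
One-sided α = 0.005 → critical value z_{0.005} = 2.576.
Power = Φ(δ − 2.576) = Φ(-0.776) = 0.2189.

Power ≈ 0.219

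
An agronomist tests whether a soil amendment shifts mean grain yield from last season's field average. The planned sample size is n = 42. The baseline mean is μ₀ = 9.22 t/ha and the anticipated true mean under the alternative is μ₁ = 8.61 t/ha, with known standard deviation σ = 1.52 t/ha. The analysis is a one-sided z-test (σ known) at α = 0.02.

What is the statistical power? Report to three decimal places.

Power ≈ 0.708

Standardized effect: d = |μ₁ − μ₀| / σ = |8.61 − 9.22| / 1.52 = 0.4013
Noncentrality parameter: δ = d·√n = 0.4013 × √42 = 2.6008
One-sided α = 0.02 → critical value z_{0.02} = 2.054.
Power = Φ(δ − 2.054) = Φ(0.547) = 0.7078.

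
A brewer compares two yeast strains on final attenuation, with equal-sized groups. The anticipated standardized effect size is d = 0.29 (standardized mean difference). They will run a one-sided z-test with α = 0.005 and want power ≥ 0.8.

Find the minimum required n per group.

n = 278 per group

For power 0.8 need Φ(δ − z_{0.005}) = 0.8, so δ = z_{0.005} + z_{0.20} = 2.576 + 0.842 = 3.417.
δ = d·√(n/2) ⇒ n = 2(δ/d)² = 2 × (3.417 / 0.29)² = 277.74.
Round up to the next whole unit.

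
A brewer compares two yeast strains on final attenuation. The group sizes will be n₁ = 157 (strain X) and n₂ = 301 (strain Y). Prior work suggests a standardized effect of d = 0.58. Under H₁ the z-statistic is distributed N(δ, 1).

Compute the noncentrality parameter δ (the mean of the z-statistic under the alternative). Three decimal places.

δ ≈ 5.892

δ = d / √(1/n₁ + 1/n₂) = 0.58 / √(1/157 + 1/301) = 5.8915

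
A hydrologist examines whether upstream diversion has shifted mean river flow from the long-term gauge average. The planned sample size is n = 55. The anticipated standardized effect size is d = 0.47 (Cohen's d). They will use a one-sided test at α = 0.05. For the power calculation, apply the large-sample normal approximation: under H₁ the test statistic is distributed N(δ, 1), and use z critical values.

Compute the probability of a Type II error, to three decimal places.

Noncentrality parameter: δ = d·√n = 0.47 × √55 = 3.4856
One-sided α = 0.05 → critical value z_{0.05} = 1.645.
Power = P(Z > 1.645 − δ) = Φ(1.841) = 0.9672.
Type II error: β = 1 − power = 1 − 0.9672 = 0.0328.

β ≈ 0.033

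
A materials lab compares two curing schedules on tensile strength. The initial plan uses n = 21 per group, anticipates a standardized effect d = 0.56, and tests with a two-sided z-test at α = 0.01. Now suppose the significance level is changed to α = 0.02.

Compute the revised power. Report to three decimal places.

Power ≈ 0.304

δ = d·√(n/2) = 0.56 × √(21/2) = 1.8146 (unchanged). New critical value: z_{0.01} = 2.326.
Revised power = Φ(δ − 2.326) + Φ(−δ − 2.326) = Φ(-0.512) + Φ(-4.141) = 0.3044 + 0.0000 = 0.3044.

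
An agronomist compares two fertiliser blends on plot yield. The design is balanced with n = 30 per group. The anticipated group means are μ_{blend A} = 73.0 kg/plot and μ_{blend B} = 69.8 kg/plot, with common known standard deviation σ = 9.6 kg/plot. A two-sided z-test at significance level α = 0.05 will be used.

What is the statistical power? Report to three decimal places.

Standardized effect: d = |μ_{blend A} − μ_{blend B}| / σ = |73.0 − 69.8| / 9.6 = 0.3333
Noncentrality parameter: δ = d·√(n/2) = 0.3333 × √(30/2) = 1.2910
Two-sided α = 0.05 → critical value z_{0.025} = 1.960.
Power = Φ(δ − 1.960) + Φ(−δ − 1.960) = Φ(-0.669) + Φ(-3.251) = 0.2518 + 0.0006 = 0.2523.

Power ≈ 0.252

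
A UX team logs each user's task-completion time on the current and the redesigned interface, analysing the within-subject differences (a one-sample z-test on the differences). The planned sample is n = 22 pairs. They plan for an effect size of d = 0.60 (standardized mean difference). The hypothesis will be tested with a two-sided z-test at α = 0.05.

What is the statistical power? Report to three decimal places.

Noncentrality parameter: δ = d·√n = 0.60 × √22 = 2.8142
Two-sided α = 0.05 → critical value z_{0.025} = 1.960.
Power = Φ(δ − 1.960) + Φ(−δ − 1.960) = Φ(0.854) + Φ(-4.774) = 0.8035 + 0.0000 = 0.8035.

Power ≈ 0.804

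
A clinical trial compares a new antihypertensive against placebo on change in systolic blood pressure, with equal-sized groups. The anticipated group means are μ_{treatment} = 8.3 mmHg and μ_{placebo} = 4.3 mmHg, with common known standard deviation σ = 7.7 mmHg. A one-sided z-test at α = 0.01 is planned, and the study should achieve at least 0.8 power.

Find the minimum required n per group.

Standardized effect: d = |μ_{treatment} − μ_{placebo}| / σ = |8.3 − 4.3| / 7.7 = 0.5195
For power 0.8 need Φ(δ − z_{0.01}) = 0.8, so δ = z_{0.01} + z_{0.20} = 2.326 + 0.842 = 3.168.
δ = d·√(n/2) ⇒ n = 2(δ/d)² = 2 × (3.168 / 0.5195)² = 74.38.
Round up to the next whole unit.

n = 75 per group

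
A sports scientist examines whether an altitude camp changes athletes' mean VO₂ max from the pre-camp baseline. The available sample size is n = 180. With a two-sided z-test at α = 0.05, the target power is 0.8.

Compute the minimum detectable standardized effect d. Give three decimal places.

d ≈ 0.209

Required noncentrality: δ = z_{0.025} + z_{0.20} = 1.960 + 0.842 = 2.802.
(Lower-tail contribution to power is negligible for δ > 0.)
δ = d·√n ⇒ d = δ/√n = 2.802/√180 = 0.2088.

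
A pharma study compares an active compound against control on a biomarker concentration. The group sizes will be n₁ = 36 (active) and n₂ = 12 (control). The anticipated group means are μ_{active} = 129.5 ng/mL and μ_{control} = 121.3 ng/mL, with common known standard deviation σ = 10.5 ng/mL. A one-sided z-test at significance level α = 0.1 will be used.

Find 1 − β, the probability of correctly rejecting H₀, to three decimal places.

Power ≈ 0.856

Standardized effect: d = |μ_{active} − μ_{control}| / σ = |129.5 − 121.3| / 10.5 = 0.7810
Noncentrality parameter: δ = d / √(1/n₁ + 1/n₂) = 0.7810 / √(1/36 + 1/12) = 2.3429
Critical value for a one-sided test at α = 0.1: z_α = 1.282.
Power = P(Z > 1.282 − δ) = Φ(1.061) = 0.8557.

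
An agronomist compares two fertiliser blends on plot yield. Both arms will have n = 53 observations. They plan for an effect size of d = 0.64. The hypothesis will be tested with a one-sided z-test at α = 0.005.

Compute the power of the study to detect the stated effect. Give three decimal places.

Noncentrality parameter: δ = d·√(n/2) = 0.64 × √(53/2) = 3.2946
One-sided α = 0.005 → critical value z_{0.005} = 2.576.
Power = Φ(δ − 2.576) = Φ(0.719) = 0.7639.

Power ≈ 0.764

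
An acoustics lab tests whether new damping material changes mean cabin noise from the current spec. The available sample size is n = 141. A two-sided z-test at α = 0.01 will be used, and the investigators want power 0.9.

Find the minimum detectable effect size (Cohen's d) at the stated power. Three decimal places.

Required noncentrality: δ = z_{0.005} + z_{0.10} = 2.576 + 1.282 = 3.857.
(Lower-tail contribution to power is negligible for δ > 0.)
δ = d·√n ⇒ d = δ/√n = 3.857/√141 = 0.3249.

d ≈ 0.325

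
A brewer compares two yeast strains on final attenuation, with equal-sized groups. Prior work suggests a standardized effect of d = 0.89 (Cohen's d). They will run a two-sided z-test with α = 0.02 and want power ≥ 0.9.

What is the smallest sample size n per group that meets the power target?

n = 33 per group

For power 0.9 need Φ(δ − z_{0.01}) = 0.9, so δ = z_{0.01} + z_{0.10} = 2.326 + 1.282 = 3.608.
(Ignoring the negligible lower-tail rejection probability gives the usual closed-form inversion.)
δ = d·√(n/2) ⇒ n = 2(δ/d)² = 2 × (3.608 / 0.89)² = 32.87.
Round up to the next whole unit.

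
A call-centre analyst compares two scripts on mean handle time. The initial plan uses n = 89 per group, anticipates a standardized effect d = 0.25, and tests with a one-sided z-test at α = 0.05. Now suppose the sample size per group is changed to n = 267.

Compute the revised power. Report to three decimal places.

Power ≈ 0.893

With n = 267 per group: δ = d·√(n/2) = 0.25 × √(267/2) = 2.8886. Critical value z_{0.05} = 1.645.
Revised power = P(Z > 1.645 − δ) = Φ(1.244) = 0.8932.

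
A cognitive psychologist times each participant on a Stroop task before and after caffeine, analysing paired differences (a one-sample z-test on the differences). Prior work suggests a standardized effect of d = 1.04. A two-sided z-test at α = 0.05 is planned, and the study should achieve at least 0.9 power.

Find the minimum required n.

n = 10

Set Φ(δ − 1.960) = 0.9; then δ − 1.960 = Φ⁻¹(0.9) = 1.282, giving δ = 3.242.
(Ignoring the negligible lower-tail rejection probability gives the usual closed-form inversion.)
δ = d·√n ⇒ n = (δ/d)² = (3.242 / 1.04)² = 9.71.
Rounding up, n = 10.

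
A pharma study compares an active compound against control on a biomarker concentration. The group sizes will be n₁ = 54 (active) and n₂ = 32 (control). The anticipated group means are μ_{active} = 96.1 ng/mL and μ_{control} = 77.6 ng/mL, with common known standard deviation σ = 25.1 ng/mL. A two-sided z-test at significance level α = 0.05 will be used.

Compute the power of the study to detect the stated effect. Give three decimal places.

Standardized effect: d = |μ_{active} − μ_{control}| / σ = |96.1 − 77.6| / 25.1 = 0.7371
Noncentrality parameter: δ = d / √(1/n₁ + 1/n₂) = 0.7371 / √(1/54 + 1/32) = 3.3039
Critical value for a two-sided test at α = 0.05: z_{α/2} = 1.960.
Power = Φ(δ − 1.960) + Φ(−δ − 1.960) = Φ(1.344) + Φ(-5.264) = 0.9105 + 0.0000 = 0.9105.

Power ≈ 0.911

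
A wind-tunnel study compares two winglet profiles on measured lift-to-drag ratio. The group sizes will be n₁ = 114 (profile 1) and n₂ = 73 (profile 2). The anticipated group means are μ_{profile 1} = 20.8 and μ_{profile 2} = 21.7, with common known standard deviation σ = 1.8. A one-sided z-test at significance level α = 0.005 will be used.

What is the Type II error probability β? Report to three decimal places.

Standardized effect: d = |μ_{profile 1} − μ_{profile 2}| / σ = |20.8 − 21.7| / 1.8 = 0.5000
Noncentrality parameter: δ = d / √(1/n₁ + 1/n₂) = 0.5000 / √(1/114 + 1/73) = 3.3355
One-sided α = 0.005 → critical value z_{0.005} = 2.576.
Power = Φ(δ − 2.576) = Φ(0.760) = 0.7763.
Type II error: β = 1 − power = 1 − 0.7763 = 0.2237.

β ≈ 0.224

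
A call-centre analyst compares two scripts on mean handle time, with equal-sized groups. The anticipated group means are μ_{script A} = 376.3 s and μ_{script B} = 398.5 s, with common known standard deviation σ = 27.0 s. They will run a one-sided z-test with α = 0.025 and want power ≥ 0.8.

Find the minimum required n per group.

Standardized effect: d = |μ_{script A} − μ_{script B}| / σ = |376.3 − 398.5| / 27.0 = 0.8222
For power 0.8 need Φ(δ − z_{0.025}) = 0.8, so δ = z_{0.025} + z_{0.20} = 1.960 + 0.842 = 2.802.
δ = d·√(n/2) ⇒ n = 2(δ/d)² = 2 × (2.802 / 0.8222)² = 23.22.
Round up to the next whole unit.

n = 24 per group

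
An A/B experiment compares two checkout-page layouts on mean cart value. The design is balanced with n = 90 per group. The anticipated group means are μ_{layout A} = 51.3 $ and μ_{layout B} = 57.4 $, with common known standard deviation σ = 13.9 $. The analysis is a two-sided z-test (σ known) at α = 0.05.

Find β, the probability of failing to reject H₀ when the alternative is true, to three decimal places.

Standardized effect: d = |μ_{layout A} − μ_{layout B}| / σ = |51.3 − 57.4| / 13.9 = 0.4388
Noncentrality parameter: δ = d·√(n/2) = 0.4388 × √(90/2) = 2.9439
Two-sided α = 0.05 → critical value z_{0.025} = 1.960.
Power = Φ(δ − 1.960) + Φ(−δ − 1.960) = Φ(0.984) + Φ(-4.904) = 0.8374 + 0.0000 = 0.8374.
Type II error: β = 1 − power = 1 − 0.8374 = 0.1626.

β ≈ 0.163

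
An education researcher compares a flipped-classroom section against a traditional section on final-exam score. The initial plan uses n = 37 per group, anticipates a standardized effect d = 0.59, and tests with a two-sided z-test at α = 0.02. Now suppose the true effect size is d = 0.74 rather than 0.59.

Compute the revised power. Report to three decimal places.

With d = 0.74: δ = d·√(n/2) = 0.74 × √(37/2) = 3.1829. Critical value z_{0.01} = 2.326.
Revised power = Φ(δ − 2.326) + Φ(−δ − 2.326) = Φ(0.857) + Φ(-5.509) = 0.8041 + 0.0000 = 0.8041.

Power ≈ 0.804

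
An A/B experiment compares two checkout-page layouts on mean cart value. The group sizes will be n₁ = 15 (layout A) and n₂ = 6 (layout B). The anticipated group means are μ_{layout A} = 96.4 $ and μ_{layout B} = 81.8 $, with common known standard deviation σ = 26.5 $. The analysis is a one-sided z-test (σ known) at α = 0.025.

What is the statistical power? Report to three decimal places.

Power ≈ 0.206

Standardized effect: d = |μ_{layout A} − μ_{layout B}| / σ = |96.4 − 81.8| / 26.5 = 0.5509
Noncentrality parameter: δ = d / √(1/n₁ + 1/n₂) = 0.5509 / √(1/15 + 1/6) = 1.1406
Critical value for a one-sided test at α = 0.025: z_α = 1.960.
Power = P(Z > 1.960 − δ) = Φ(-0.819) = 0.2063.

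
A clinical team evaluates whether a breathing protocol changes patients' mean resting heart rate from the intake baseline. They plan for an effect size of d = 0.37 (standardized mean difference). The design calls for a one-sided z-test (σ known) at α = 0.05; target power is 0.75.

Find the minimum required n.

For power 0.75 need Φ(δ − z_{0.05}) = 0.75, so δ = z_{0.05} + z_{0.25} = 1.645 + 0.674 = 2.319.
δ = d·√n ⇒ n = (δ/d)² = (2.319 / 0.37)² = 39.29.
Rounding up, n = 40.

n = 40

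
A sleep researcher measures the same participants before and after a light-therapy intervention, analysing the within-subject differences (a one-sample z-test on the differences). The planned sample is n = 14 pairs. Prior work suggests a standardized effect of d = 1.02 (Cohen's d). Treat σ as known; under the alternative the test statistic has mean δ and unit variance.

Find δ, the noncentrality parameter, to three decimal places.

δ = d·√n = 1.02 × √14 = 3.8165

δ ≈ 3.816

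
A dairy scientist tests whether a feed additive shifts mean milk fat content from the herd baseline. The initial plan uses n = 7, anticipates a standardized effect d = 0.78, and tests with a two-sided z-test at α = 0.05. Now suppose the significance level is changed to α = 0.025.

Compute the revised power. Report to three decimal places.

δ = d·√n = 0.78 × √7 = 2.0637 (unchanged). New critical value: z_{0.0125} = 2.241.
Revised power = Φ(δ − 2.241) + Φ(−δ − 2.241) = Φ(-0.178) + Φ(-4.305) = 0.4295 + 0.0000 = 0.4295.

Power ≈ 0.429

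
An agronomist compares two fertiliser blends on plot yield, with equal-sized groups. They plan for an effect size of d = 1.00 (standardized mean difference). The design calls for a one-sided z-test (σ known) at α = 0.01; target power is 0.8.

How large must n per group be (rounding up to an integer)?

For power 0.8 need Φ(δ − z_{0.01}) = 0.8, so δ = z_{0.01} + z_{0.20} = 2.326 + 0.842 = 3.168.
δ = d·√(n/2) ⇒ n = 2(δ/d)² = 2 × (3.168 / 1.00)² = 20.07.
Round up to the next whole unit.

n = 21 per group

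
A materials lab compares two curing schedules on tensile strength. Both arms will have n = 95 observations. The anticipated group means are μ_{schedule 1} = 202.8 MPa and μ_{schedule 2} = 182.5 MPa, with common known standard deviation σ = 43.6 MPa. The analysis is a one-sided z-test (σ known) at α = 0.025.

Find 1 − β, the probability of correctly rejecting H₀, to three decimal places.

Standardized effect: d = |μ_{schedule 1} − μ_{schedule 2}| / σ = |202.8 − 182.5| / 43.6 = 0.4656
Noncentrality parameter: δ = d·√(n/2) = 0.4656 × √(95/2) = 3.2089
Critical value for a one-sided test at α = 0.025: z_α = 1.960.
Power = P(Z > 1.960 − δ) = Φ(1.249) = 0.8942.

Power ≈ 0.894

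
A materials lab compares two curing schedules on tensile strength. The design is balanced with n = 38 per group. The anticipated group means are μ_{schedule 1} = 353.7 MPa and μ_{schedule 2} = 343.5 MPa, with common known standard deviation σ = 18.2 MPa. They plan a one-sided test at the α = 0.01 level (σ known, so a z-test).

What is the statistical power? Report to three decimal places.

Power ≈ 0.546

Standardized effect: d = |μ_{schedule 1} − μ_{schedule 2}| / σ = |353.7 − 343.5| / 18.2 = 0.5604
Noncentrality parameter: δ = d·√(n/2) = 0.5604 × √(38/2) = 2.4429
Critical value for a one-sided test at α = 0.01: z_α = 2.326.
Power = P(Z > 2.326 − δ) = Φ(0.117) = 0.5464.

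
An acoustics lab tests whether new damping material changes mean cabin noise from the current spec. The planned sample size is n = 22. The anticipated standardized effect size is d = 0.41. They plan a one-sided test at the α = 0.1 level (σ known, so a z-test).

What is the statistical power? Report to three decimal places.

Noncentrality parameter: δ = d·√n = 0.41 × √22 = 1.9231
One-sided α = 0.1 → critical value z_{0.1} = 1.282.
Power = Φ(δ − 1.282) = Φ(0.642) = 0.7394.

Power ≈ 0.739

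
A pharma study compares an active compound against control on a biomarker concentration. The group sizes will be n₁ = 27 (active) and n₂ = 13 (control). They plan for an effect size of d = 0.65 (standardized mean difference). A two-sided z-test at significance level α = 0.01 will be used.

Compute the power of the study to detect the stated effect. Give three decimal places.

Noncentrality parameter: δ = d / √(1/n₁ + 1/n₂) = 0.65 / √(1/27 + 1/13) = 1.9255
Critical value for a two-sided test at α = 0.01: z_{α/2} = 2.576.
Power = Φ(δ − 2.576) + Φ(−δ − 2.576) = Φ(-0.650) + Φ(-4.501) = 0.2577 + 0.0000 = 0.2577.

Power ≈ 0.258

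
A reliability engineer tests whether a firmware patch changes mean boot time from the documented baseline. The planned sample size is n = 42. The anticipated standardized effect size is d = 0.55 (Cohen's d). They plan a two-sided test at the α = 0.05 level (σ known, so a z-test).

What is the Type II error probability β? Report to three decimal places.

Noncentrality parameter: δ = d·√n = 0.55 × √42 = 3.5644
Critical value for a two-sided test at α = 0.05: z_{α/2} = 1.960.
Power = Φ(δ − 1.960) + Φ(−δ − 1.960) = Φ(1.604) + Φ(-5.524) = 0.9457 + 0.0000 = 0.9457.
Type II error: β = 1 − power = 1 − 0.9457 = 0.0543.

β ≈ 0.054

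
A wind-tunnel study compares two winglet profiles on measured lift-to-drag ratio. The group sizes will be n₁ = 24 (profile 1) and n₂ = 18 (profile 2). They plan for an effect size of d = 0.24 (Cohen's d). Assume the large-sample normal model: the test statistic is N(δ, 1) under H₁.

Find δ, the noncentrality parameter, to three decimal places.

δ ≈ 0.770

The noncentrality parameter scales effect size by the design's sample-size factor: δ = d / √(1/n₁ + 1/n₂) = 0.24 / √(1/24 + 1/18) = 0.7697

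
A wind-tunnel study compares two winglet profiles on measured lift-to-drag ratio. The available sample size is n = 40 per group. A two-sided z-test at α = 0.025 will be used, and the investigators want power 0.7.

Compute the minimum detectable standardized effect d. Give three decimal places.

d ≈ 0.618

Need Φ(δ − 2.241) = 0.7, so δ = 2.241 + 0.524 = 2.766.
(The second rejection-region term Φ(−δ − z_{α/2}) is negligible and dropped.)
δ = d·√(n/2) ⇒ d = δ/√(n/2) = 2.766/√(40/2) = 0.6185.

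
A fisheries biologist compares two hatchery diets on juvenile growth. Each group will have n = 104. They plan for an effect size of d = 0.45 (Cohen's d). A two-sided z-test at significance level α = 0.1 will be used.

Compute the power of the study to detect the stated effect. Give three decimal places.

Noncentrality parameter: λ = d·√(n/2) = 0.45 × √(104/2) = 3.2450
Critical value for a two-sided test at α = 0.1: z_{α/2} = 1.645.
Power = Φ(λ − 1.645) + Φ(−λ − 1.645) = Φ(1.600) + Φ(-4.890) = 0.9452 + 0.0000 = 0.9452.

Power ≈ 0.945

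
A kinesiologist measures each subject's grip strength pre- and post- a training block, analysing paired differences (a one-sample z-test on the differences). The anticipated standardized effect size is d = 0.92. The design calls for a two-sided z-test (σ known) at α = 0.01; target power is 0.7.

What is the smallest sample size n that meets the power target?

n = 12

For power 0.7 need Φ(δ − z_{0.005}) = 0.7, so δ = z_{0.005} + z_{0.30} = 2.576 + 0.524 = 3.100.
(For δ > 0 the lower-tail rejection region contributes negligibly to power, so the one-term inversion is standard.)
δ = d·√n ⇒ n = (δ/d)² = (3.100 / 0.92)² = 11.36.
Round up to the next whole unit.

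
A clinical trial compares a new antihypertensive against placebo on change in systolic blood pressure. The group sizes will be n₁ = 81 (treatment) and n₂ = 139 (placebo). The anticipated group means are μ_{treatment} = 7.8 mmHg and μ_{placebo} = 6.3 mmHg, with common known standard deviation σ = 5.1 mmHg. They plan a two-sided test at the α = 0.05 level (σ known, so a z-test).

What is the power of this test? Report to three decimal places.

Power ≈ 0.557

Standardized effect: d = |μ_{treatment} − μ_{placebo}| / σ = |7.8 − 6.3| / 5.1 = 0.2941
Noncentrality parameter: δ = d / √(1/n₁ + 1/n₂) = 0.2941 / √(1/81 + 1/139) = 2.1041
Two-sided α = 0.05 → critical value z_{0.025} = 1.960.
Power = Φ(δ − 1.960) + Φ(−δ − 1.960) = Φ(0.144) + Φ(-4.064) = 0.5573 + 0.0000 = 0.5573.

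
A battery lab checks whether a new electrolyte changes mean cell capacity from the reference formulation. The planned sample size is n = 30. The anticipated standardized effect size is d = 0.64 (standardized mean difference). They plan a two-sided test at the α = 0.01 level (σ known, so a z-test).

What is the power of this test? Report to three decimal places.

Power ≈ 0.824

Noncentrality parameter: λ = d·√n = 0.64 × √30 = 3.5054
Two-sided α = 0.01 → critical value z_{0.005} = 2.576.
Power = Φ(λ − 2.576) + Φ(−λ − 2.576) = Φ(0.930) + Φ(-6.081) = 0.8237 + 0.0000 = 0.8237.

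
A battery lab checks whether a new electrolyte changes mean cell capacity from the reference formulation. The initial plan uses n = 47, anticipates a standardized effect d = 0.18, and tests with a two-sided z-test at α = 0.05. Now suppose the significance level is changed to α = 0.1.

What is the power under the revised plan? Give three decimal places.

Power ≈ 0.343

δ = d·√n = 0.18 × √47 = 1.2340 (unchanged). New critical value: z_{0.05} = 1.645.
Revised power = Φ(δ − 1.645) + Φ(−δ − 1.645) = Φ(-0.411) + Φ(-2.879) = 0.3406 + 0.0020 = 0.3426.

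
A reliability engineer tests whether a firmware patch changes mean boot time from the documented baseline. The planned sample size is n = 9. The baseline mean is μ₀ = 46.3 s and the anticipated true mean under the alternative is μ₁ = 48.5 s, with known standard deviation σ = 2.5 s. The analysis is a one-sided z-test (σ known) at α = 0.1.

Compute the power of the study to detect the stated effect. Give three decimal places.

Power ≈ 0.913

Standardized effect: d = |μ₁ − μ₀| / σ = |48.5 − 46.3| / 2.5 = 0.8800
Noncentrality parameter: δ = d·√n = 0.8800 × √9 = 2.6400
One-sided α = 0.1 → critical value z_{0.1} = 1.282.
Power = P(Z > 1.282 − δ) = Φ(1.358) = 0.9128.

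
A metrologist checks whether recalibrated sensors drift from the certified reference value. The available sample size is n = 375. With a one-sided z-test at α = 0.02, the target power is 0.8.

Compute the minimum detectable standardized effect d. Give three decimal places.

d ≈ 0.150

Need Φ(δ − 2.054) = 0.8, so δ = 2.054 + 0.842 = 2.895.
δ = d·√n ⇒ d = δ/√n = 2.895/√375 = 0.1495.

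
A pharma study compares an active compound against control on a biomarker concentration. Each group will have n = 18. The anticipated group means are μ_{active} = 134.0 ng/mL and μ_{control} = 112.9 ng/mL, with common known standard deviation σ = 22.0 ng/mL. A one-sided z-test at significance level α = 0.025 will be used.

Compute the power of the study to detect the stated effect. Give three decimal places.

Standardized effect: d = |μ_{active} − μ_{control}| / σ = |134.0 − 112.9| / 22.0 = 0.9591
Noncentrality parameter: λ = d·√(n/2) = 0.9591 × √(18/2) = 2.8773
One-sided α = 0.025 → critical value z_{0.025} = 1.960.
Power = Φ(λ − 1.960) = Φ(0.917) = 0.8205.

Power ≈ 0.821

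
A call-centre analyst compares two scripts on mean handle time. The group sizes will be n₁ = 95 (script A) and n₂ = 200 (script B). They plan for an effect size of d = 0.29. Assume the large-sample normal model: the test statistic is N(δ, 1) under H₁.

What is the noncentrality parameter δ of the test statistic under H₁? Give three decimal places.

δ ≈ 2.327

The noncentrality parameter scales effect size by the design's sample-size factor: δ = d / √(1/n₁ + 1/n₂) = 0.29 / √(1/95 + 1/200) = 2.3274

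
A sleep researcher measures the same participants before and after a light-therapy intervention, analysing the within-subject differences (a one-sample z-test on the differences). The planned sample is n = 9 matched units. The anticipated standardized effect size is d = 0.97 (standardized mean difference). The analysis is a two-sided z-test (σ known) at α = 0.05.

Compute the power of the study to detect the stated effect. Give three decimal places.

Power ≈ 0.829

Noncentrality parameter: δ = d·√n = 0.97 × √9 = 2.9100
Two-sided α = 0.05 → critical value z_{0.025} = 1.960.
Power = Φ(δ − 1.960) + Φ(−δ − 1.960) = Φ(0.950) + Φ(-4.870) = 0.8290 + 0.0000 = 0.8290.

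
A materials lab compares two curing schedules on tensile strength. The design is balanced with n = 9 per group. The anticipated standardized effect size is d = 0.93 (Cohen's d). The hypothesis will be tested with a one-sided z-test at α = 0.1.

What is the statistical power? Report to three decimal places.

Power ≈ 0.755

Noncentrality parameter: δ = d·√(n/2) = 0.93 × √(9/2) = 1.9728
One-sided α = 0.1 → critical value z_{0.1} = 1.282.
Power = P(Z > 1.282 − δ) = Φ(0.691) = 0.7553.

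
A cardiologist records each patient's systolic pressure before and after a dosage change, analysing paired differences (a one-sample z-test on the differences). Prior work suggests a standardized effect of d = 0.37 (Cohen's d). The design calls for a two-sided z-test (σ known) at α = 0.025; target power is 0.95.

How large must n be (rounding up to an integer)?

Set Φ(δ − 2.241) = 0.95; then δ − 2.241 = Φ⁻¹(0.95) = 1.645, giving δ = 3.886.
(Ignoring the negligible lower-tail rejection probability gives the usual closed-form inversion.)
δ = d·√n ⇒ n = (δ/d)² = (3.886 / 0.37)² = 110.32.
Rounding up, n = 111.

n = 111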